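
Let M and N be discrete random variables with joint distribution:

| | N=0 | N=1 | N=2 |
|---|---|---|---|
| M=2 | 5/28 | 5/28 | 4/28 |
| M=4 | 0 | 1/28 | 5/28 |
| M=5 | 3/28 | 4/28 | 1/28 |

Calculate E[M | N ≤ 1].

59/18

P(N ≤ 1) = 9/14.
Σ M·P over the event = 2·(5/28) + 2·(5/28) + 4·(1/28) + 5·(3/28) + 5·(4/28) = 59/28.
E[M | N ≤ 1] = (59/28) / (9/14) = 59/18.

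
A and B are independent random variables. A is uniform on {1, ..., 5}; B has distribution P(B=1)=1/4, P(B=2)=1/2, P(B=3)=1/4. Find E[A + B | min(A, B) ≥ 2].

35/6

P(min(A, B) ≥ 2) = 3/5.
Summing (A+B)·P(x,y) over outcomes with min(A, B) ≥ 2 gives 7/2.
E[A + B | min(A, B) ≥ 2] = (7/2) / (3/5) = 35/6.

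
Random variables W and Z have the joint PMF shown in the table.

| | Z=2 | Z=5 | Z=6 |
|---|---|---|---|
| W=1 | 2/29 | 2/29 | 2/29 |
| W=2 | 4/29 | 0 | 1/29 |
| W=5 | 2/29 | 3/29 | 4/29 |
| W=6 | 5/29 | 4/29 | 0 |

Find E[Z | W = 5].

P(W = 5) = 9/29.
Σ Z·P over the event = 2·(2/29) + 5·(3/29) + 6·(4/29) = 43/29.
E[Z | W = 5] = (43/29) / (9/29) = 43/9.

43/9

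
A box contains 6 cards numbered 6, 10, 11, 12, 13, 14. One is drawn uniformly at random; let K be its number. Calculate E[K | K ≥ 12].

13

P(K ≥ 12) = 1/2.
Σ over the event: 12·1/6 + 13·1/6 + 14·1/6 = 13/2.
E[K | K ≥ 12] = (13/2) / (1/2) = 13.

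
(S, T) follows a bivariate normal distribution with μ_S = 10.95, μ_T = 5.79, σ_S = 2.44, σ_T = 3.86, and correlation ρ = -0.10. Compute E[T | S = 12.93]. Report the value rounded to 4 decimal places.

For a bivariate normal, E[T | S=x] = μ_T + ρ·(σ_T/σ_S)·(x − μ_S).
E[T | S=12.93] = 5.79 + (-0.10)·(3.86/2.44)·(12.93 − (10.95)) = 5.79 + (-0.1582)·(1.98) = 5.4768.

5.4768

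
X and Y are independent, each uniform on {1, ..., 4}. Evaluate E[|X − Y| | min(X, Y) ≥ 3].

1/2

Outcomes with min(X, Y) ≥ 3: (3,3), (3,4), (4,3), (4,4), each with probability 1/16.
E[|X − Y| | min(X, Y) ≥ 3] = (0 + 1 + 1 + 0) / 4 = 1/2.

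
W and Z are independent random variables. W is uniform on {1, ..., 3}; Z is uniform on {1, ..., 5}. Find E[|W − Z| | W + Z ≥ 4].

P(W + Z ≥ 4) = 4/5.
Summing |W−Z|·P(x,y) over outcomes with W + Z ≥ 4 gives 7/5.
E[|W − Z| | W + Z ≥ 4] = (7/5) / (4/5) = 7/4.

7/4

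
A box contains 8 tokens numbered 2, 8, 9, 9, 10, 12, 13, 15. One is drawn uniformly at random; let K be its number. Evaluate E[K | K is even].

P(K is even) = 1/2.
Σ over the event: 2·1/8 + 8·1/8 + 10·1/8 + 12·1/8 = 4.
E[K | K is even] = (4) / (1/2) = 8.

8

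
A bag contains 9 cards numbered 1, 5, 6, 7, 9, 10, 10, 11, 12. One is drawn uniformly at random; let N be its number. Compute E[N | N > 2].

P(N > 2) = 8/9.
Σ over the event: 5·1/9 + 6·1/9 + 7·1/9 + 9·1/9 + 10·2/9 + 11·1/9 + 12·1/9 = 70/9.
E[N | N > 2] = (70/9) / (8/9) = 35/4.

35/4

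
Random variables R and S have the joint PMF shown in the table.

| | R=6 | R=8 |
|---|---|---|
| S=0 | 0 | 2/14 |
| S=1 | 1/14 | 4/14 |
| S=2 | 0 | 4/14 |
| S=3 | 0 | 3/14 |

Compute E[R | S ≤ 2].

86/11

P(S ≤ 2) = 11/14.
Σ R·P over the event = 6·(1/14) + 8·(2/14) + 8·(4/14) + 8·(4/14) = 43/7.
E[R | S ≤ 2] = (43/7) / (11/14) = 86/11.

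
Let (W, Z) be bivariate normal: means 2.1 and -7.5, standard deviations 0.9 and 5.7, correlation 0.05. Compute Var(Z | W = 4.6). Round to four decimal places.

32.4088

Var(Z | W=x) = (1 − ρ²)·σ_Z².
Var(Z | W=4.6) = (5.7)²·(1 − (0.05)²) = 32.49·0.9975 = 32.4088.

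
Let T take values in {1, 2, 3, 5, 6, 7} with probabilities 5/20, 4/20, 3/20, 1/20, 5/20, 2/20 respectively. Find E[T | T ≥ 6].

P(T ≥ 6) = 7/20.
Σ over the event: 6·1/4 + 7·1/10 = 11/5.
E[T | T ≥ 6] = (11/5) / (7/20) = 44/7.

44/7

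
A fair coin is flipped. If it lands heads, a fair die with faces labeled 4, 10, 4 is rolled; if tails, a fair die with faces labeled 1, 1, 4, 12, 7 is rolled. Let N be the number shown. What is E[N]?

E[N | heads] = (4+10+4)/3 = 6.
E[N | tails] = (1+1+4+12+7)/5 = 5.
E[N] = (1/2)·(6) + (1/2)·(5) = 11/2.

11/2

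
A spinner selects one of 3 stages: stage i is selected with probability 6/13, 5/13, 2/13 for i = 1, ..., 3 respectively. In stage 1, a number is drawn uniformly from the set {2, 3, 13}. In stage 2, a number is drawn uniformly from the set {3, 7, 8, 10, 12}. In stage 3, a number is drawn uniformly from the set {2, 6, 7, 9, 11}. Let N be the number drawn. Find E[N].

90/13

E[N | stage 1] = (2+3+13)/3 = 6.
E[N | stage 2] = (3+7+8+10+12)/5 = 8.
E[N | stage 3] = (2+6+7+9+11)/5 = 7.
By the law of total expectation,
E[N] = (6/13)·(6) + (5/13)·(8) + (2/13)·(7) = 90/13.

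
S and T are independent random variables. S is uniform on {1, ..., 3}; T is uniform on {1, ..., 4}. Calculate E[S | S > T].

8/3

P(S > T) = 1/4.
Summing S·P(x,y) over outcomes with S > T gives 2/3.
E[S | S > T] = (2/3) / (1/4) = 8/3.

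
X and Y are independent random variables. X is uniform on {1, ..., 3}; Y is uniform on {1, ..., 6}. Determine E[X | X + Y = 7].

Outcomes with X + Y = 7: (1,6), (2,5), (3,4), each with probability 1/18.
E[X | X + Y = 7] = (1 + 2 + 3) / 3 = 2.

2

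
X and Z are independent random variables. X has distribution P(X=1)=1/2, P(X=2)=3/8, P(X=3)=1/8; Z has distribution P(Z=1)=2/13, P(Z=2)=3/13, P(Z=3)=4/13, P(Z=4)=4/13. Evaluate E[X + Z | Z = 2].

P(Z = 2) = 3/13.
Summing (X+Z)·P(x,y) over outcomes with Z = 2 gives 87/104.
E[X + Z | Z = 2] = (87/104) / (3/13) = 29/8.

29/8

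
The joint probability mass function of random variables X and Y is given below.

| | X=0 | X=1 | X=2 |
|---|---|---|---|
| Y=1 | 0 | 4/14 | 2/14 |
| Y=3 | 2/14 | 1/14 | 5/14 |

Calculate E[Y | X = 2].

P(X = 2) = 1/2.
Σ Y·P over the event = 1·(2/14) + 3·(5/14) = 17/14.
E[Y | X = 2] = (17/14) / (1/2) = 17/7.

17/7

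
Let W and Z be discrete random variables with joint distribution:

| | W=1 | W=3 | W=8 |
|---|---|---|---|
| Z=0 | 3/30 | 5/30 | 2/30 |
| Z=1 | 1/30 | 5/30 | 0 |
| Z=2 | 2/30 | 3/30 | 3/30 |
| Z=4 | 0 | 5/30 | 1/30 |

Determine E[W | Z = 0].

17/5

P(Z = 0) = 1/3.
Σ W·P over the event = 1·(3/30) + 3·(5/30) + 8·(2/30) = 17/15.
E[W | Z = 0] = (17/15) / (1/3) = 17/5.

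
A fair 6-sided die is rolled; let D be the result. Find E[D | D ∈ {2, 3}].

5/2

P(D ∈ {2, 3}) = 1/3.
Σ over the event: 2·1/6 + 3·1/6 = 5/6.
E[D | D ∈ {2, 3}] = (5/6) / (1/3) = 5/2.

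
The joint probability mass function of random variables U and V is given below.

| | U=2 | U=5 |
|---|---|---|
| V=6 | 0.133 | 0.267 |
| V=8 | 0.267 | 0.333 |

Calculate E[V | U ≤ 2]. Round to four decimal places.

P(U ≤ 2) = 0.400.
Σ V·P over the event = 6·(0.133) + 8·(0.267) = 2.934.
E[V | U ≤ 2] = (2.934) / (0.400) = 7.3350.

7.3350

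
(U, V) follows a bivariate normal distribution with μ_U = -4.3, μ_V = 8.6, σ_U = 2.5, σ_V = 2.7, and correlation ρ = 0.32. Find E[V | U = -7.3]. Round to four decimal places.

The regression of V on U has slope ρ·σ_V/σ_U and passes through (μ_U, μ_V).
E[V | U=-7.3] = 8.6 + (0.32)·(2.7/2.5)·(-7.3 − (-4.3)) = 8.6 + (0.3456)·(-3) = 7.5632.

7.5632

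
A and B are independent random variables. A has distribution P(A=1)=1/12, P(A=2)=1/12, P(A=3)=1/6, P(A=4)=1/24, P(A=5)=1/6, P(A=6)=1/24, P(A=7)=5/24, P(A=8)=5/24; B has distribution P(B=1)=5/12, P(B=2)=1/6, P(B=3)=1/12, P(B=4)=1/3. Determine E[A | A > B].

P(A > B) = 113/144.
Summing A·P(x,y) over outcomes with A > B gives 337/72.
E[A | A > B] = (337/72) / (113/144) = 674/113.

674/113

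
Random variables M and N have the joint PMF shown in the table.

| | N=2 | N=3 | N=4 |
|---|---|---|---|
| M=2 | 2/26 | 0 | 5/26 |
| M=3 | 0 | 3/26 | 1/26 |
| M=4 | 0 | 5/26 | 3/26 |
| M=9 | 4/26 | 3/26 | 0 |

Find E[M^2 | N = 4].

77/9

P(N = 4) = 9/26.
Summing M^2·P(M=x,N=y) over the conditioning event gives 77/26.
E[M^2 | N = 4] = (77/26) / (9/26) = 77/9.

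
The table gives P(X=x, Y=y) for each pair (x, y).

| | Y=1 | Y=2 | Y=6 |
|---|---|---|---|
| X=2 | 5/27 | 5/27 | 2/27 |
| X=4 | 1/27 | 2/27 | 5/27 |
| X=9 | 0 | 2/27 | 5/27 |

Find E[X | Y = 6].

23/4

P(Y = 6) = 4/9.
Σ X·P over the event = 2·(2/27) + 4·(5/27) + 9·(5/27) = 23/9.
E[X | Y = 6] = (23/9) / (4/9) = 23/4.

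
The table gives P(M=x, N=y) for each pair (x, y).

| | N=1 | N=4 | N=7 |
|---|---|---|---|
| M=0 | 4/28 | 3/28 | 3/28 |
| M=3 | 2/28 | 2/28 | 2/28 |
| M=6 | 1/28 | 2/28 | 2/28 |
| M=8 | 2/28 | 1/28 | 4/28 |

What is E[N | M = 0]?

P(M = 0) = 5/14.
Σ N·P over the event = 1·(4/28) + 4·(3/28) + 7·(3/28) = 37/28.
E[N | M = 0] = (37/28) / (5/14) = 37/10.

37/10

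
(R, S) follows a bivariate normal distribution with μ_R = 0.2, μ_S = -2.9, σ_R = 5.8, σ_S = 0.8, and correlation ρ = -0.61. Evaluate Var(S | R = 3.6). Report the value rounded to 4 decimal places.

For a bivariate normal, Var(S | R=x) = σ_S²(1 − ρ²).
Var(S | R=3.6) = (0.8)²·(1 − (-0.61)²) = 0.64·0.6279 = 0.4019.

0.4019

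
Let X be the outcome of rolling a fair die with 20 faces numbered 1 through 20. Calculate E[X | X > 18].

39/2

Given X > 18, X is equally likely to be any of {19, 20}.
E[X | X > 18] = (19 + 20) / 2 = 39/2.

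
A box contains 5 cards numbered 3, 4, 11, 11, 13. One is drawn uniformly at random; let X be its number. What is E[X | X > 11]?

P(X > 11) = 1/5.
Σ over the event: 13·1/5 = 13/5.
E[X | X > 11] = (13/5) / (1/5) = 13.

13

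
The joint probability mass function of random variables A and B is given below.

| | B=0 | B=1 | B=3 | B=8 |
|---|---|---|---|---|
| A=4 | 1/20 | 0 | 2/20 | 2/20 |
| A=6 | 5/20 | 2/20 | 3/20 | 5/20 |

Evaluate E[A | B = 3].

26/5

P(B = 3) = 1/4.
Σ A·P over the event = 4·(2/20) + 6·(3/20) = 13/10.
E[A | B = 3] = (13/10) / (1/4) = 26/5.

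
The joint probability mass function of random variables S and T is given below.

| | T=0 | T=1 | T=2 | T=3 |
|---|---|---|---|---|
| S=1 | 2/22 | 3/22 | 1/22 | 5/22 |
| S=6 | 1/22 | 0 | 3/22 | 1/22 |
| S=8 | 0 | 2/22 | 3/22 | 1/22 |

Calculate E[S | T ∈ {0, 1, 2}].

14/3

P(T ∈ {0, 1, 2}) = 15/22.
Σ S·P over the event = 1·(2/22) + 1·(3/22) + 1·(1/22) + 6·(1/22) + 6·(3/22) + 8·(2/22) + 8·(3/22) = 35/11.
E[S | T ∈ {0, 1, 2}] = (35/11) / (15/22) = 14/3.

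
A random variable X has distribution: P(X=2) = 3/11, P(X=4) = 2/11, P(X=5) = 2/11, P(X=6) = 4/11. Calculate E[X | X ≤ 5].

24/7

P(X ≤ 5) = 7/11.
Σ over the event: 2·3/11 + 4·2/11 + 5·2/11 = 24/11.
E[X | X ≤ 5] = (24/11) / (7/11) = 24/7.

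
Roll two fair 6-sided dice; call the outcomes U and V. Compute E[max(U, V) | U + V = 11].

Outcomes with U + V = 11: (5,6), (6,5), each with probability 1/36.
E[max(U, V) | U + V = 11] = (6 + 6) / 2 = 6.

6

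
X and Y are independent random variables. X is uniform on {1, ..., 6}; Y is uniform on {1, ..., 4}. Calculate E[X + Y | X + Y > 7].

26/3

P(X + Y > 7) = 1/4.
Summing (X+Y)·P(x,y) over outcomes with X + Y > 7 gives 13/6.
E[X + Y | X + Y > 7] = (13/6) / (1/4) = 26/3.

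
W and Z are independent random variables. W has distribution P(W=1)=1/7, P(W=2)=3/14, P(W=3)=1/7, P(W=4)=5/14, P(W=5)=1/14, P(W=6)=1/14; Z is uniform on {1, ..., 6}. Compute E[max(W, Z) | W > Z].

128/31

P(W > Z) = 31/84.
Summing max(W,Z)·P(x,y) over outcomes with W > Z gives 32/21.
E[max(W, Z) | W > Z] = (32/21) / (31/84) = 128/31.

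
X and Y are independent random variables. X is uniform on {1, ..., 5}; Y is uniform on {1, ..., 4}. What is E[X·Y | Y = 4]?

Outcomes with Y = 4: (1,4), (2,4), (3,4), (4,4), (5,4), each with probability 1/20.
E[X·Y | Y = 4] = (4 + 8 + 12 + 16 + 20) / 5 = 12.

12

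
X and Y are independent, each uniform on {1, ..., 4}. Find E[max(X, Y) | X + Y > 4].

Outcomes with X + Y > 4: (1,4), (2,3), (2,4), (3,2), (3,3), (3,4), (4,1), (4,2), (4,3), (4,4), each with probability 1/16.
E[max(X, Y) | X + Y > 4] = (4 + 3 + 4 + 3 + 3 + 4 + 4 + 4 + 4 + 4) / 10 = 37/10.

37/10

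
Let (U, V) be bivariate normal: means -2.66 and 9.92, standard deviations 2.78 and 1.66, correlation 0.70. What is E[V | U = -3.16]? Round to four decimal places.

9.7110

For a bivariate normal, E[V | U=x] = μ_V + ρ·(σ_V/σ_U)·(x − μ_U).
E[V | U=-3.16] = 9.92 + (0.70)·(1.66/2.78)·(-3.16 − (-2.66)) = 9.92 + (0.41799)·(-0.5) = 9.7110.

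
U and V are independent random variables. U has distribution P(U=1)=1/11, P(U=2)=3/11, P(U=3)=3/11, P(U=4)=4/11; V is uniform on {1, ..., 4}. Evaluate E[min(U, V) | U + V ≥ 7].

37/11

P(U + V ≥ 7) = 1/4.
Summing min(U,V)·P(x,y) over outcomes with U + V ≥ 7 gives 37/44.
E[min(U, V) | U + V ≥ 7] = (37/44) / (1/4) = 37/11.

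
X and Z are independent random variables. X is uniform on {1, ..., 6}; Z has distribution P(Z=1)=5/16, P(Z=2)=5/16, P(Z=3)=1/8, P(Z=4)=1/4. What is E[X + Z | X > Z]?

379/59

P(X > Z) = 59/96.
Summing (X+Z)·P(x,y) over outcomes with X > Z gives 379/96.
E[X + Z | X > Z] = (379/96) / (59/96) = 379/59.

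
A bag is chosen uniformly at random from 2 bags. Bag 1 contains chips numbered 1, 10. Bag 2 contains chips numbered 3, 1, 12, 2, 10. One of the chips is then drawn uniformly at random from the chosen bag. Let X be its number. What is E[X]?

111/20

E[X | bag 1] = (1+10)/2 = 11/2.
E[X | bag 2] = (3+1+12+2+10)/5 = 28/5.
By the law of total expectation,
E[X] = (1/2)·(11/2) + (1/2)·(28/5) = 111/20.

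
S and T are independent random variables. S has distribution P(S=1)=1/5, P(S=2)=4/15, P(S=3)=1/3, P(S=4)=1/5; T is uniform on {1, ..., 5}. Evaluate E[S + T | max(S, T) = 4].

P(max(S, T) = 4) = 8/25.
Summing (S+T)·P(x,y) over outcomes with max(S, T) = 4 gives 152/75.
E[S + T | max(S, T) = 4] = (152/75) / (8/25) = 19/3.

19/3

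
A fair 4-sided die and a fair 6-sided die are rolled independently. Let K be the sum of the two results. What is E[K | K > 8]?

28/3

P(K > 8) = 1/8.
Σ over the event: 9·1/12 + 10·1/24 = 7/6.
E[K | K > 8] = (7/6) / (1/8) = 28/3.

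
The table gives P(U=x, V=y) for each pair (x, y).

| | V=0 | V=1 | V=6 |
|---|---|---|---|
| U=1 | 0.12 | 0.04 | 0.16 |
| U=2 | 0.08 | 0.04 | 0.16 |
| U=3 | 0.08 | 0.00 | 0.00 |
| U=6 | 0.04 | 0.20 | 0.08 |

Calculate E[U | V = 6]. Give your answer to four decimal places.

2.4000

P(V = 6) = 0.40.
Summing U·P(U=x,V=y) over the conditioning event gives 0.96.
E[U | V = 6] = (0.96) / (0.40) = 2.4000.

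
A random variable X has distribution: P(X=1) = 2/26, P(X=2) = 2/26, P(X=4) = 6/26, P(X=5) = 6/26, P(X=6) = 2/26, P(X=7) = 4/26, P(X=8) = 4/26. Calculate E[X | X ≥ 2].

P(X ≥ 2) = 12/13.
Σ over the event: 2·1/13 + 4·3/13 + 5·3/13 + 6·1/13 + 7·2/13 + 8·2/13 = 5.
E[X | X ≥ 2] = (5) / (12/13) = 65/12.

65/12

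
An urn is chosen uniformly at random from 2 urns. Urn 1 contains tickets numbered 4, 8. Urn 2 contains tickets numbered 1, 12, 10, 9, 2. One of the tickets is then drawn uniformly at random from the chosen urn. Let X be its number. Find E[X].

32/5

E[X | urn 1] = (4+8)/2 = 6.
E[X | urn 2] = (1+12+10+9+2)/5 = 34/5.
By the law of total expectation,
E[X] = (1/2)·(6) + (1/2)·(34/5) = 32/5.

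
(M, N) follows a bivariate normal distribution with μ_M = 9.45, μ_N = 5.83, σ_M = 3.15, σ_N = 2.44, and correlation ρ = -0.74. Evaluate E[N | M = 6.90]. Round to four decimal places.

E[N | M=x] = μ_N + ρ(σ_N/σ_M)(x − μ_M) for jointly normal variables.
E[N | M=6.90] = 5.83 + (-0.74)·(2.44/3.15)·(6.90 − (9.45)) = 5.83 + (-0.57321)·(-2.55) = 7.2917.

7.2917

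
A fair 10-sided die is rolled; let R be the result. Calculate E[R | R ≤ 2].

3/2

Given R ≤ 2, R is equally likely to be any of {1, 2}.
E[R | R ≤ 2] = (1 + 2) / 2 = 3/2.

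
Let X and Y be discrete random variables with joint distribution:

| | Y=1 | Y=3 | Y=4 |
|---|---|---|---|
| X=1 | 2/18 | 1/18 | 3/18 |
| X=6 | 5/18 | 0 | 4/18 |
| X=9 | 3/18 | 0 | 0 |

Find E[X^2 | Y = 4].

P(Y = 4) = 7/18.
Σ X^2·P over the event = 1·(3/18) + 36·(4/18) = 49/6.
E[X^2 | Y = 4] = (49/6) / (7/18) = 21.

21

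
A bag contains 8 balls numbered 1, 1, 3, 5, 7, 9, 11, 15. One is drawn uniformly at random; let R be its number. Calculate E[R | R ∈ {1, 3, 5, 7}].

P(R ∈ {1, 3, 5, 7}) = 5/8.
Σ over the event: 1·1/4 + 3·1/8 + 5·1/8 + 7·1/8 = 17/8.
E[R | R ∈ {1, 3, 5, 7}] = (17/8) / (5/8) = 17/5.

17/5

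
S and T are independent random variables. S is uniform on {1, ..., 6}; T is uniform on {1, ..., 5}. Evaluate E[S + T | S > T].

P(S > T) = 1/2.
Summing (S+T)·P(x,y) over outcomes with S > T gives 7/2.
E[S + T | S > T] = (7/2) / (1/2) = 7.

7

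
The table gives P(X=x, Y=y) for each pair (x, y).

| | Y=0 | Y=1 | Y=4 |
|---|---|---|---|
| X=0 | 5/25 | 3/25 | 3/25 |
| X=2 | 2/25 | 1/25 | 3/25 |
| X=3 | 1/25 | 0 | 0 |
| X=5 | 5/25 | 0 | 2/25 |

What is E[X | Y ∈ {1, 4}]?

P(Y ∈ {1, 4}) = 12/25.
Σ X·P over the event = 0·(3/25) + 0·(3/25) + 2·(1/25) + 2·(3/25) + 5·(2/25) = 18/25.
E[X | Y ∈ {1, 4}] = (18/25) / (12/25) = 3/2.

3/2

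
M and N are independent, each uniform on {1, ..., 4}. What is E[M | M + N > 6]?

P(M + N > 6) = 3/16.
Summing M·P(x,y) over outcomes with M + N > 6 gives 11/16.
E[M | M + N > 6] = (11/16) / (3/16) = 11/3.

11/3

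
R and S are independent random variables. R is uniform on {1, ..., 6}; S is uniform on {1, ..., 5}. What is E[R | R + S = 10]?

Outcomes with R + S = 10: (5,5), (6,4), each with probability 1/30.
E[R | R + S = 10] = (5 + 6) / 2 = 11/2.

11/2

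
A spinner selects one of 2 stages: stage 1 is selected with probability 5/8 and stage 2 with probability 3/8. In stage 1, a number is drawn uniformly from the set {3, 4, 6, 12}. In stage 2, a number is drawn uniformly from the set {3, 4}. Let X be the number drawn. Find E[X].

E[X | stage 1] = (3+4+6+12)/4 = 25/4.
E[X | stage 2] = (3+4)/2 = 7/2.
E[X] = (5/8)·(25/4) + (3/8)·(7/2) = 167/32.

167/32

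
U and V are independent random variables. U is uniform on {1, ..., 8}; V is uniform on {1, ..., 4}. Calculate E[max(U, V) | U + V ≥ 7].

37/6

P(U + V ≥ 7) = 9/16.
Summing max(U,V)·P(x,y) over outcomes with U + V ≥ 7 gives 111/32.
E[max(U, V) | U + V ≥ 7] = (111/32) / (9/16) = 37/6.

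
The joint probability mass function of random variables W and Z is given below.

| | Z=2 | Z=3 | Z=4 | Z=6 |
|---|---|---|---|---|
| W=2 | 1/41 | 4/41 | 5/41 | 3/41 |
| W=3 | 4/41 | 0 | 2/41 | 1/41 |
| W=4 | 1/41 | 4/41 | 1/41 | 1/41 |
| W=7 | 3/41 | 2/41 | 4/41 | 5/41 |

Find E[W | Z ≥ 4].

P(Z ≥ 4) = 22/41.
Σ W·P over the event = 2·(5/41) + 2·(3/41) + 3·(2/41) + 3·(1/41) + 4·(1/41) + 4·(1/41) + 7·(4/41) + 7·(5/41) = 96/41.
E[W | Z ≥ 4] = (96/41) / (22/41) = 48/11.

48/11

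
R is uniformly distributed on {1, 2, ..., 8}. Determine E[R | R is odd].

Given R is odd, R is equally likely to be any of {1, 3, 5, 7}.
E[R | R is odd] = (1 + 3 + 5 + 7) / 4 = 4.

4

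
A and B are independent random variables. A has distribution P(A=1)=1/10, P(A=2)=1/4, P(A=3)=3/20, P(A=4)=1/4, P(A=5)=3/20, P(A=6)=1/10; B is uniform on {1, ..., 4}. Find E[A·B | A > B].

P(A > B) = 23/40.
Summing AB·P(x,y) over outcomes with A > B gives 427/80.
E[A·B | A > B] = (427/80) / (23/40) = 427/46.

427/46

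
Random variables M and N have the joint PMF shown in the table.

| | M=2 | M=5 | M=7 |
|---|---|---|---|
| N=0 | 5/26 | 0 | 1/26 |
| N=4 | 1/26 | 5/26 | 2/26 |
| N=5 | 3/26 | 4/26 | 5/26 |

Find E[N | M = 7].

P(M = 7) = 4/13.
Summing N·P(M=x,N=y) over the conditioning event gives 33/26.
E[N | M = 7] = (33/26) / (4/13) = 33/8.

33/8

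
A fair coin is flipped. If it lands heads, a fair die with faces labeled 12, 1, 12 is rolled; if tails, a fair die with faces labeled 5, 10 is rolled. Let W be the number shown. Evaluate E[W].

E[W | heads] = (12+1+12)/3 = 25/3.
E[W | tails] = (5+10)/2 = 15/2.
E[W] = (1/2)·(25/3) + (1/2)·(15/2) = 95/12.

95/12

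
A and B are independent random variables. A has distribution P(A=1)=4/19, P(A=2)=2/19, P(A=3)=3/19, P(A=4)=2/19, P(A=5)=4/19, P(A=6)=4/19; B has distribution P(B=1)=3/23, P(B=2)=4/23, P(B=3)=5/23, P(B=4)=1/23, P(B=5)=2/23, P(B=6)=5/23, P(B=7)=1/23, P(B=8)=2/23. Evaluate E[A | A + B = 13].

P(A + B = 13) = 12/437.
Summing A·P(x,y) over outcomes with A + B = 13 gives 64/437.
E[A | A + B = 13] = (64/437) / (12/437) = 16/3.

16/3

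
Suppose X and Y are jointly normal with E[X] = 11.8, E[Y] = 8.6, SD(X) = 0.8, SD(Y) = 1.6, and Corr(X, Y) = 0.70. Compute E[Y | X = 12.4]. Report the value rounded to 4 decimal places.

E[Y | X=x] = μ_Y + ρ(σ_Y/σ_X)(x − μ_X) for jointly normal variables.
E[Y | X=12.4] = 8.6 + (0.70)·(1.6/0.8)·(12.4 − (11.8)) = 8.6 + (1.4)·(0.6) = 9.4400.

9.4400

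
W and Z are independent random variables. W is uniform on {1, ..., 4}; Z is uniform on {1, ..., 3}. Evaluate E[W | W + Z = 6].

Outcomes with W + Z = 6: (3,3), (4,2), each with probability 1/12.
E[W | W + Z = 6] = (3 + 4) / 2 = 7/2.

7/2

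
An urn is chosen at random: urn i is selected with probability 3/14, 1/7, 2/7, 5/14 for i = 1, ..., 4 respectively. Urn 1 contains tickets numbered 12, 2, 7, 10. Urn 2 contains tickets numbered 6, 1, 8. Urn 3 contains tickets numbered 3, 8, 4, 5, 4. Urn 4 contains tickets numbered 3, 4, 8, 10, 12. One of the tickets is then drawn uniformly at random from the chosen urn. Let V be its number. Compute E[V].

1789/280

E[V | urn 1] = (12+2+7+10)/4 = 31/4.
E[V | urn 2] = (6+1+8)/3 = 5.
E[V | urn 3] = (3+8+4+5+4)/5 = 24/5.
E[V | urn 4] = (3+4+8+10+12)/5 = 37/5.
By the law of total expectation,
E[V] = (3/14)·(31/4) + (1/7)·(5) + (2/7)·(24/5) + (5/14)·(37/5) = 1789/280.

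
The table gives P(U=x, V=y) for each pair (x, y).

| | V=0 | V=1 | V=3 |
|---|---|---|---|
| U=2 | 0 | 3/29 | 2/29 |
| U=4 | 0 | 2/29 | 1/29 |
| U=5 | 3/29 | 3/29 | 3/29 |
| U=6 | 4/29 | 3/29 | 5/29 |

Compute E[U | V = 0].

39/7

P(V = 0) = 7/29.
Σ U·P over the event = 5·(3/29) + 6·(4/29) = 39/29.
E[U | V = 0] = (39/29) / (7/29) = 39/7.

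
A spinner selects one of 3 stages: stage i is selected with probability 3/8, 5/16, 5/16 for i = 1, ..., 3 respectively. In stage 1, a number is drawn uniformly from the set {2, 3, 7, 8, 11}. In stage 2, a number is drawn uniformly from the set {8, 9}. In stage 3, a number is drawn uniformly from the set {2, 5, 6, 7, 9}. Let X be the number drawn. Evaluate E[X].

1087/160

E[X | stage 1] = (2+3+7+8+11)/5 = 31/5.
E[X | stage 2] = (8+9)/2 = 17/2.
E[X | stage 3] = (2+5+6+7+9)/5 = 29/5.
E[X] = (3/8)·(31/5) + (5/16)·(17/2) + (5/16)·(29/5) = 1087/160.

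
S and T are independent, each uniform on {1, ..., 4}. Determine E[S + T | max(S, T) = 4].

P(max(S, T) = 4) = 7/16.
Summing (S+T)·P(x,y) over outcomes with max(S, T) = 4 gives 11/4.
E[S + T | max(S, T) = 4] = (11/4) / (7/16) = 44/7.

44/7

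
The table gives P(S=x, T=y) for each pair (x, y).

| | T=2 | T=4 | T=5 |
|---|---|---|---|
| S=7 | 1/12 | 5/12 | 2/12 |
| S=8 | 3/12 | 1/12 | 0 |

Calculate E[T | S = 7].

4

P(S = 7) = 2/3.
Σ T·P over the event = 2·(1/12) + 4·(5/12) + 5·(2/12) = 8/3.
E[T | S = 7] = (8/3) / (2/3) = 4.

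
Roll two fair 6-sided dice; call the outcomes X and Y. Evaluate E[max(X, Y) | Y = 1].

Outcomes with Y = 1: (1,1), (2,1), (3,1), (4,1), (5,1), (6,1), each with probability 1/36.
E[max(X, Y) | Y = 1] = (1 + 2 + 3 + 4 + 5 + 6) / 6 = 7/2.

7/2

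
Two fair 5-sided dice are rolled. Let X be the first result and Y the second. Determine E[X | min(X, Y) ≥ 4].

Outcomes with min(X, Y) ≥ 4: (4,4), (4,5), (5,4), (5,5), each with probability 1/25.
E[X | min(X, Y) ≥ 4] = (4 + 4 + 5 + 5) / 4 = 9/2.

9/2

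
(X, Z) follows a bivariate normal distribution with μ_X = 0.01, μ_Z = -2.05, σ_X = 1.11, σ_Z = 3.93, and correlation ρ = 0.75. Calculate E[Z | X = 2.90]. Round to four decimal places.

E[Z | X=x] = μ_Z + ρ(σ_Z/σ_X)(x − μ_X) for jointly normal variables.
E[Z | X=2.90] = -2.05 + (0.75)·(3.93/1.11)·(2.90 − (0.01)) = -2.05 + (2.6554)·(2.89) = 5.6241.

5.6241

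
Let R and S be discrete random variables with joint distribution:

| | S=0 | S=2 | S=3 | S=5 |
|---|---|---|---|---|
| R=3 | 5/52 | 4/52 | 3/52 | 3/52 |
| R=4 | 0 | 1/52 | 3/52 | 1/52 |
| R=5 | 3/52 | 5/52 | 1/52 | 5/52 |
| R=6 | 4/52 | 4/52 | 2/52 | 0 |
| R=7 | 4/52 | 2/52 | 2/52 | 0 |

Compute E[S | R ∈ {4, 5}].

P(R ∈ {4, 5}) = 19/52.
Summing S·P(R=x,S=y) over the conditioning event gives 27/26.
E[S | R ∈ {4, 5}] = (27/26) / (19/52) = 54/19.

54/19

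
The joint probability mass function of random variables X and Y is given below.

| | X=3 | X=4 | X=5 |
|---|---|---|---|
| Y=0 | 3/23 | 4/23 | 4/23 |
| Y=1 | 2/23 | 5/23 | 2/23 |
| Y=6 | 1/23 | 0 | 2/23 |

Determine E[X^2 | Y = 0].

P(Y = 0) = 11/23.
Σ X^2·P over the event = 9·(3/23) + 16·(4/23) + 25·(4/23) = 191/23.
E[X^2 | Y = 0] = (191/23) / (11/23) = 191/11.

191/11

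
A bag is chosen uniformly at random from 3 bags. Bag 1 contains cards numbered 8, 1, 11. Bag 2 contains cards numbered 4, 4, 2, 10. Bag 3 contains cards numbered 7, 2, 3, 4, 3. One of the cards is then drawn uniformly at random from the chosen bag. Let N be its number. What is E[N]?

E[N | bag 1] = (8+1+11)/3 = 20/3.
E[N | bag 2] = (4+4+2+10)/4 = 5.
E[N | bag 3] = (7+2+3+4+3)/5 = 19/5.
By the law of total expectation,
E[N] = (1/3)·(20/3) + (1/3)·(5) + (1/3)·(19/5) = 232/45.

232/45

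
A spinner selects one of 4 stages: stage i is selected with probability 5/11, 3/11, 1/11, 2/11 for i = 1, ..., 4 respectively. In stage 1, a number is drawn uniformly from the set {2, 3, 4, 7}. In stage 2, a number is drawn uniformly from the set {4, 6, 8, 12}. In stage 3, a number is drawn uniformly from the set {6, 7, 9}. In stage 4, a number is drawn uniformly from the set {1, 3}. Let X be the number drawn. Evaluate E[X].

E[X | stage 1] = (2+3+4+7)/4 = 4.
E[X | stage 2] = (4+6+8+12)/4 = 15/2.
E[X | stage 3] = (6+7+9)/3 = 22/3.
E[X | stage 4] = (1+3)/2 = 2.
By the law of total expectation,
E[X] = (5/11)·(4) + (3/11)·(15/2) + (1/11)·(22/3) + (2/11)·(2) = 323/66.

323/66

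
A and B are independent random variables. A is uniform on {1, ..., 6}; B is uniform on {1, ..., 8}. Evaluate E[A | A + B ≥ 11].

5

P(A + B ≥ 11) = 5/24.
Summing A·P(x,y) over outcomes with A + B ≥ 11 gives 25/24.
E[A | A + B ≥ 11] = (25/24) / (5/24) = 5.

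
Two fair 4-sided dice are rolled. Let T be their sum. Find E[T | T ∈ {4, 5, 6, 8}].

P(T ∈ {4, 5, 6, 8}) = 11/16.
Σ over the event: 4·3/16 + 5·1/4 + 6·3/16 + 8·1/16 = 29/8.
E[T | T ∈ {4, 5, 6, 8}] = (29/8) / (11/16) = 58/11.

58/11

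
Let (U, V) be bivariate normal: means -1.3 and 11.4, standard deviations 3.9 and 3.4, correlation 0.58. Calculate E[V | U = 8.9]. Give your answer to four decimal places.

E[V | U=x] = μ_V + ρ(σ_V/σ_U)(x − μ_U) for jointly normal variables.
E[V | U=8.9] = 11.4 + (0.58)·(3.4/3.9)·(8.9 − (-1.3)) = 11.4 + (0.50564)·(10.2) = 16.5575.

16.5575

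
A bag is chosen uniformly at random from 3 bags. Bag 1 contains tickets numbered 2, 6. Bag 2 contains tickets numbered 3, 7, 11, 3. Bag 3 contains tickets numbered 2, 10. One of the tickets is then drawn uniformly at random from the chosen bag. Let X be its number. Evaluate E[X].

16/3

E[X | bag 1] = (2+6)/2 = 4.
E[X | bag 2] = (3+7+11+3)/4 = 6.
E[X | bag 3] = (2+10)/2 = 6.
E[X] = (1/3)·(4) + (1/3)·(6) + (1/3)·(6) = 16/3.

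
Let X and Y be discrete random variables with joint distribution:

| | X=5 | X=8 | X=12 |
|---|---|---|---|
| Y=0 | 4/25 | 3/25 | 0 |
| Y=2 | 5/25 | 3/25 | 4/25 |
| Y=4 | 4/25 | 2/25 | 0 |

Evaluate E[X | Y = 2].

P(Y = 2) = 12/25.
Σ X·P over the event = 5·(5/25) + 8·(3/25) + 12·(4/25) = 97/25.
E[X | Y = 2] = (97/25) / (12/25) = 97/12.

97/12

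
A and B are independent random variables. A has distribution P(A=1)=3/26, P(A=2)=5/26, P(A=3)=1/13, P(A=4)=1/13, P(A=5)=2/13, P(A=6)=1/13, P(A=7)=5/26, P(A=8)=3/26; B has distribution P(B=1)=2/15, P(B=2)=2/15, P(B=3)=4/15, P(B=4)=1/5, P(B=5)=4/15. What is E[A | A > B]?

P(A > B) = 38/65.
Summing A·P(x,y) over outcomes with A > B gives 1393/390.
E[A | A > B] = (1393/390) / (38/65) = 1393/228.

1393/228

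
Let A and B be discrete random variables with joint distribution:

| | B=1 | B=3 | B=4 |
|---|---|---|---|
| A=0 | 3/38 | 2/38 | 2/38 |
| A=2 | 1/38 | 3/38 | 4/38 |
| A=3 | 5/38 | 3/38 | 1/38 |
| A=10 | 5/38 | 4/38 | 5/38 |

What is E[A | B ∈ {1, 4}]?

P(B ∈ {1, 4}) = 13/19.
Summing A·P(A=x,B=y) over the conditioning event gives 64/19.
E[A | B ∈ {1, 4}] = (64/19) / (13/19) = 64/13.

64/13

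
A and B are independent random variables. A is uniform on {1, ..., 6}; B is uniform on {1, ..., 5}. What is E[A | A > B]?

14/3

P(A > B) = 1/2.
Summing A·P(x,y) over outcomes with A > B gives 7/3.
E[A | A > B] = (7/3) / (1/2) = 14/3.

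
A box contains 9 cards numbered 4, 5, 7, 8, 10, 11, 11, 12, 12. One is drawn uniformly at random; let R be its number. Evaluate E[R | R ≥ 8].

32/3

P(R ≥ 8) = 2/3.
Σ over the event: 8·1/9 + 10·1/9 + 11·2/9 + 12·2/9 = 64/9.
E[R | R ≥ 8] = (64/9) / (2/3) = 32/3.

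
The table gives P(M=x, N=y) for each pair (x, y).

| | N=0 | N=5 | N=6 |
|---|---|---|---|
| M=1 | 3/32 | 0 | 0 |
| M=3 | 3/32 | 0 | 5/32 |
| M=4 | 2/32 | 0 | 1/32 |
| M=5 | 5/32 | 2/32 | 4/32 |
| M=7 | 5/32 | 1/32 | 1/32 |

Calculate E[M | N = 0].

P(N = 0) = 9/16.
Σ M·P over the event = 1·(3/32) + 3·(3/32) + 4·(2/32) + 5·(5/32) + 7·(5/32) = 5/2.
E[M | N = 0] = (5/2) / (9/16) = 40/9.

40/9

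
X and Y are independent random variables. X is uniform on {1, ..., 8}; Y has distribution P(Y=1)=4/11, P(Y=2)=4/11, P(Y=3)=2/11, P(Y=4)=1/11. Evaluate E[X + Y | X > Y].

80/11

P(X > Y) = 3/4.
Summing (X+Y)·P(x,y) over outcomes with X > Y gives 60/11.
E[X + Y | X > Y] = (60/11) / (3/4) = 80/11.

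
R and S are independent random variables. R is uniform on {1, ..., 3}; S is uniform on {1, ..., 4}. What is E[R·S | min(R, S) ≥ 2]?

15/2

P(min(R, S) ≥ 2) = 1/2.
Summing RS·P(x,y) over outcomes with min(R, S) ≥ 2 gives 15/4.
E[R·S | min(R, S) ≥ 2] = (15/4) / (1/2) = 15/2.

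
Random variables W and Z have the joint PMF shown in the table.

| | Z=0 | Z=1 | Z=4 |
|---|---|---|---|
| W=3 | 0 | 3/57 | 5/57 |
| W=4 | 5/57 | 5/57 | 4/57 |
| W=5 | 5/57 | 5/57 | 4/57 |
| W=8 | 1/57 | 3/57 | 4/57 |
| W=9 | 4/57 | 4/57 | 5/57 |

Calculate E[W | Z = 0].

89/15

P(Z = 0) = 5/19.
Σ W·P over the event = 4·(5/57) + 5·(5/57) + 8·(1/57) + 9·(4/57) = 89/57.
E[W | Z = 0] = (89/57) / (5/19) = 89/15.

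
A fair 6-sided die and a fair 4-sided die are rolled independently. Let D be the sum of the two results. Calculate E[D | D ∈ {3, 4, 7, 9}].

64/11

P(D ∈ {3, 4, 7, 9}) = 11/24.
Σ over the event: 3·1/12 + 4·1/8 + 7·1/6 + 9·1/12 = 8/3.
E[D | D ∈ {3, 4, 7, 9}] = (8/3) / (11/24) = 64/11.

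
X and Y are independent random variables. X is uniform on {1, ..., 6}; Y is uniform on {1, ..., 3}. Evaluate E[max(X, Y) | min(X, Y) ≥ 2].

41/10

Outcomes with min(X, Y) ≥ 2: (2,2), (2,3), (3,2), (3,3), (4,2), (4,3), (5,2), (5,3), (6,2), (6,3), each with probability 1/18.
E[max(X, Y) | min(X, Y) ≥ 2] = (2 + 3 + 3 + 3 + 4 + 4 + 5 + 5 + 6 + 6) / 10 = 41/10.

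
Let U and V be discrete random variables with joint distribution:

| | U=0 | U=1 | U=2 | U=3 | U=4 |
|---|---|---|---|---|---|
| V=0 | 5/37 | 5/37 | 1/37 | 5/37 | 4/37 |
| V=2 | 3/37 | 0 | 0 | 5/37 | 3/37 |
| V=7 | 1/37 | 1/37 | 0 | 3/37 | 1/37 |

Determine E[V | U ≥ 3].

44/21

P(U ≥ 3) = 21/37.
Σ V·P over the event = 0·(5/37) + 2·(5/37) + 7·(3/37) + 0·(4/37) + 2·(3/37) + 7·(1/37) = 44/37.
E[V | U ≥ 3] = (44/37) / (21/37) = 44/21.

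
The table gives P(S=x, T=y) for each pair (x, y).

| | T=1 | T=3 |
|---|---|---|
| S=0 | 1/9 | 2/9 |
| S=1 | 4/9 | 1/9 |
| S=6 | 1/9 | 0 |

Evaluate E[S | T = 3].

1/3

P(T = 3) = 1/3.
Σ S·P over the event = 0·(2/9) + 1·(1/9) = 1/9.
E[S | T = 3] = (1/9) / (1/3) = 1/3.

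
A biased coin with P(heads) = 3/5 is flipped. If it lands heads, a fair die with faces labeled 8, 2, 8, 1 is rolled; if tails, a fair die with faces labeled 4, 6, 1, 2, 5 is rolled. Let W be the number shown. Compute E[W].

429/100

E[W | heads] = (8+2+8+1)/4 = 19/4.
E[W | tails] = (4+6+1+2+5)/5 = 18/5.
E[W] = (3/5)·(19/4) + (2/5)·(18/5) = 429/100.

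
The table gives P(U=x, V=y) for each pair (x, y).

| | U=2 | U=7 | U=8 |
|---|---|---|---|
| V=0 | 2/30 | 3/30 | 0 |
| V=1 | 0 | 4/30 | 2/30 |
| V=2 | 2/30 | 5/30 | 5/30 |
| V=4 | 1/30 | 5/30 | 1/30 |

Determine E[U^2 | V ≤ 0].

P(V ≤ 0) = 1/6.
Σ U^2·P over the event = 4·(2/30) + 49·(3/30) = 31/6.
E[U^2 | V ≤ 0] = (31/6) / (1/6) = 31.

31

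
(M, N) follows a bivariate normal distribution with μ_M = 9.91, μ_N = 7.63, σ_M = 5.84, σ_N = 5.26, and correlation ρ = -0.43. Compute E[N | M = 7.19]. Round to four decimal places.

For a bivariate normal, E[N | M=x] = μ_N + ρ·(σ_N/σ_M)·(x − μ_M).
E[N | M=7.19] = 7.63 + (-0.43)·(5.26/5.84)·(7.19 − (9.91)) = 7.63 + (-0.38729)·(-2.72) = 8.6834.

8.6834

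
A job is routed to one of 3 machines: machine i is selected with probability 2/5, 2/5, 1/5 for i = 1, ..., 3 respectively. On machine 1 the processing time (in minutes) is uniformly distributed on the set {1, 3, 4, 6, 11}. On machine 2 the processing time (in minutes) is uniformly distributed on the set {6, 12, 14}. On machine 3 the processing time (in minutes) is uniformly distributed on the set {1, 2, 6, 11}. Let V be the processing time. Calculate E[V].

109/15

E[V | machine 1] = (1+3+4+6+11)/5 = 5.
E[V | machine 2] = (6+12+14)/3 = 32/3.
E[V | machine 3] = (1+2+6+11)/4 = 5.
By the law of total expectation,
E[V] = (2/5)·(5) + (2/5)·(32/3) + (1/5)·(5) = 109/15.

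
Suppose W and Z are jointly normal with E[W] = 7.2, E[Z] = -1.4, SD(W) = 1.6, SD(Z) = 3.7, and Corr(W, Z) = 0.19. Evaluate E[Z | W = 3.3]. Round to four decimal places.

The regression of Z on W has slope ρ·σ_Z/σ_W and passes through (μ_W, μ_Z).
E[Z | W=3.3] = -1.4 + (0.19)·(3.7/1.6)·(3.3 − (7.2)) = -1.4 + (0.43938)·(-3.9) = -3.1136.

-3.1136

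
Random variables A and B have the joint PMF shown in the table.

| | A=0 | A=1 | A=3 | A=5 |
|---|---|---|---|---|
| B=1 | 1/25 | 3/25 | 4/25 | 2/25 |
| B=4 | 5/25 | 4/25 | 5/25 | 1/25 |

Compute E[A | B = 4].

P(B = 4) = 3/5.
Summing A·P(A=x,B=y) over the conditioning event gives 24/25.
E[A | B = 4] = (24/25) / (3/5) = 8/5.

8/5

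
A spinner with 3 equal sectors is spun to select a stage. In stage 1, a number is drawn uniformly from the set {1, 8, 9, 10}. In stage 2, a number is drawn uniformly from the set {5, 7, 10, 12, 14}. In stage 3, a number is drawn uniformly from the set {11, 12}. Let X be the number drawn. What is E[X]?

E[X | stage 1] = (1+8+9+10)/4 = 7.
E[X | stage 2] = (5+7+10+12+14)/5 = 48/5.
E[X | stage 3] = (11+12)/2 = 23/2.
E[X] = (1/3)·(7) + (1/3)·(48/5) + (1/3)·(23/2) = 281/30.

281/30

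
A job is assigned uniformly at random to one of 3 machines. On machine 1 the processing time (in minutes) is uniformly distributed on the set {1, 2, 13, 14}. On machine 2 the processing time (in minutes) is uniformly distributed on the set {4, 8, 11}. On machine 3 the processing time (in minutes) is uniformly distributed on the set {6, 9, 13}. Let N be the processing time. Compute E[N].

49/6

E[N | machine 1] = (1+2+13+14)/4 = 15/2.
E[N | machine 2] = (4+8+11)/3 = 23/3.
E[N | machine 3] = (6+9+13)/3 = 28/3.
E[N] = (1/3)·(15/2) + (1/3)·(23/3) + (1/3)·(28/3) = 49/6.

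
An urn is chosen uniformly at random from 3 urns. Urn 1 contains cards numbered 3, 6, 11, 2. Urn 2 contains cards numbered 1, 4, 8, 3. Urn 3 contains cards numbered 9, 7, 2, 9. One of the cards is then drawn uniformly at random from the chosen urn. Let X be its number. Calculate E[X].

E[X | urn 1] = (3+6+11+2)/4 = 11/2.
E[X | urn 2] = (1+4+8+3)/4 = 4.
E[X | urn 3] = (9+7+2+9)/4 = 27/4.
E[X] = (1/3)·(11/2) + (1/3)·(4) + (1/3)·(27/4) = 65/12.

65/12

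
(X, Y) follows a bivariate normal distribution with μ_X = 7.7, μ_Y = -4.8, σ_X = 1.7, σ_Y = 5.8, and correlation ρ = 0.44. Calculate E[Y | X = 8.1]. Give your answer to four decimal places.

-4.1995

The regression of Y on X has slope ρ·σ_Y/σ_X and passes through (μ_X, μ_Y).
E[Y | X=8.1] = -4.8 + (0.44)·(5.8/1.7)·(8.1 − (7.7)) = -4.8 + (1.5012)·(0.4) = -4.1995.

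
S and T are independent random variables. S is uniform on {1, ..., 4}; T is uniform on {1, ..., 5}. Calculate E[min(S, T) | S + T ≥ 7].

Outcomes with S + T ≥ 7: (2,5), (3,4), (3,5), (4,3), (4,4), (4,5), each with probability 1/20.
E[min(S, T) | S + T ≥ 7] = (2 + 3 + 3 + 3 + 4 + 4) / 6 = 19/6.

19/6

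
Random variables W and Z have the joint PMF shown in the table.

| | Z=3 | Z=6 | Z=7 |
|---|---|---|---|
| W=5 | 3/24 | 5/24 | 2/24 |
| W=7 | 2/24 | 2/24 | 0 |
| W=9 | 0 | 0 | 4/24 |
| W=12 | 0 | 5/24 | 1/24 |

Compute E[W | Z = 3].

P(Z = 3) = 5/24.
Σ W·P over the event = 5·(3/24) + 7·(2/24) = 29/24.
E[W | Z = 3] = (29/24) / (5/24) = 29/5.

29/5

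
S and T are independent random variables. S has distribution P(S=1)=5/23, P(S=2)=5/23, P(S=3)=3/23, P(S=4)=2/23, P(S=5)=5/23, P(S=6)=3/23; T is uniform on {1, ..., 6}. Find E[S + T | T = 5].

190/23

P(T = 5) = 1/6.
Summing (S+T)·P(x,y) over outcomes with T = 5 gives 95/69.
E[S + T | T = 5] = (95/69) / (1/6) = 190/23.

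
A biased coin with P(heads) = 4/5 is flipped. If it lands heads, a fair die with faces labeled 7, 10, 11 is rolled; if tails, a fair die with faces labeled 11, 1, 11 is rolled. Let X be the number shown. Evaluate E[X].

9

E[X | heads] = (7+10+11)/3 = 28/3.
E[X | tails] = (11+1+11)/3 = 23/3.
E[X] = (4/5)·(28/3) + (1/5)·(23/3) = 9.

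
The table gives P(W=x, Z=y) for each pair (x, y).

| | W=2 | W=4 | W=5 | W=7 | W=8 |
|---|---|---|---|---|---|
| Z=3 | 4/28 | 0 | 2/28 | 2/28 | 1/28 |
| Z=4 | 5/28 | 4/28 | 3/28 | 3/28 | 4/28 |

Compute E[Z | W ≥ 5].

P(W ≥ 5) = 15/28.
Σ Z·P over the event = 3·(2/28) + 4·(3/28) + 3·(2/28) + 4·(3/28) + 3·(1/28) + 4·(4/28) = 55/28.
E[Z | W ≥ 5] = (55/28) / (15/28) = 11/3.

11/3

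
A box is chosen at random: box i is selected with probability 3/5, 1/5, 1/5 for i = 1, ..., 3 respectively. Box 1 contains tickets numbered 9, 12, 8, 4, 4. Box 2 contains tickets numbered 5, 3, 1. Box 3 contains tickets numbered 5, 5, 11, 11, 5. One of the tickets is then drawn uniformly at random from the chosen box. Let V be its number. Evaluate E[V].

E[V | box 1] = (9+12+8+4+4)/5 = 37/5.
E[V | box 2] = (5+3+1)/3 = 3.
E[V | box 3] = (5+5+11+11+5)/5 = 37/5.
E[V] = (3/5)·(37/5) + (1/5)·(3) + (1/5)·(37/5) = 163/25.

163/25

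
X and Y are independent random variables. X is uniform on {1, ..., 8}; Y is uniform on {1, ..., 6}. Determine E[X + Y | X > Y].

P(X > Y) = 9/16.
Summing (X+Y)·P(x,y) over outcomes with X > Y gives 79/16.
E[X + Y | X > Y] = (79/16) / (9/16) = 79/9.

79/9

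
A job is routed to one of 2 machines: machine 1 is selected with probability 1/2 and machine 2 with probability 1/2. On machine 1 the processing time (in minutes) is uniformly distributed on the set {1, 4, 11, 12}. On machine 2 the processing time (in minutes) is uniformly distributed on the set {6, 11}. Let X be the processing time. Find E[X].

31/4

E[X | machine 1] = (1+4+11+12)/4 = 7.
E[X | machine 2] = (6+11)/2 = 17/2.
By the law of total expectation,
E[X] = (1/2)·(7) + (1/2)·(17/2) = 31/4.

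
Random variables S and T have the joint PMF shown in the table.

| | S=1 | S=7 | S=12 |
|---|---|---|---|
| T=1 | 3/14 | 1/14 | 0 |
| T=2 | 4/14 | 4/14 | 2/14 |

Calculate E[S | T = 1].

P(T = 1) = 2/7.
Summing S·P(S=x,T=y) over the conditioning event gives 5/7.
E[S | T = 1] = (5/7) / (2/7) = 5/2.

5/2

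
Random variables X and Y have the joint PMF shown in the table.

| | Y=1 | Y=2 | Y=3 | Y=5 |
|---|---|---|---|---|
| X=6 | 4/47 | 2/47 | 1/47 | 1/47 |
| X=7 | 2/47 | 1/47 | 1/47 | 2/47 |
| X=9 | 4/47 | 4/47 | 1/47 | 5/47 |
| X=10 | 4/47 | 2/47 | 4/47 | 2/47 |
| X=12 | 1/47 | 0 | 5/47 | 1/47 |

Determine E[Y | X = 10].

5/2

P(X = 10) = 12/47.
Summing Y·P(X=x,Y=y) over the conditioning event gives 30/47.
E[Y | X = 10] = (30/47) / (12/47) = 5/2.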